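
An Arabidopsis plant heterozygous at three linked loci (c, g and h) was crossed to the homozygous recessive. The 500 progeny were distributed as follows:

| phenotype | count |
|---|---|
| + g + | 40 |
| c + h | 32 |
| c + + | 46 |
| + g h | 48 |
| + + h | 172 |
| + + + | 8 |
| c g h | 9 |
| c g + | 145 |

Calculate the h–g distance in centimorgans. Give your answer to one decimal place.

The two most frequent reciprocal classes, c g + and + + h, are the parental types, so the F1 was c g + / + + h.
The two rarest classes, c g h and + + +, are the double crossovers. Comparing them with the parentals, only the h allele has switched, so h is the middle locus and the order is c – h – g.
Crossovers in the h–g interval produce the single-crossover classes c + + and + g h (46 + 48 = 94) plus the double crossovers (17).
RF(h–g) = (94 + 17) / 500 = 111/500 = 0.2220 → 22.2 centimorgans.

22.2 centimorgans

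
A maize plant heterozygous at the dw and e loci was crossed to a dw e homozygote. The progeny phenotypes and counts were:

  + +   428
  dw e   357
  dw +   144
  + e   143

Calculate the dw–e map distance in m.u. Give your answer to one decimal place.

26.8 m.u.

The two most frequent classes, + + (428) and dw e (357), are the parental types, so the F1 was + + / dw e.
The recombinant classes are + e and dw +: 143 + 144 = 287.
Recombination frequency = 287/1072 = 0.2677 ≈ 26.8%, i.e. 26.8 m.u.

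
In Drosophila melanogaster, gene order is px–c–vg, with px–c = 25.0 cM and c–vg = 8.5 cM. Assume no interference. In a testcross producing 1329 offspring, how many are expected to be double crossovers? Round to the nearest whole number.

28

Map distances give recombination frequencies of 0.250 and 0.085 for the two intervals.
With no interference, expected double-crossover frequency = 0.250 × 0.085 = 0.02125.
Expected number = 0.02125 × 1329 = 28.24 ≈ 28.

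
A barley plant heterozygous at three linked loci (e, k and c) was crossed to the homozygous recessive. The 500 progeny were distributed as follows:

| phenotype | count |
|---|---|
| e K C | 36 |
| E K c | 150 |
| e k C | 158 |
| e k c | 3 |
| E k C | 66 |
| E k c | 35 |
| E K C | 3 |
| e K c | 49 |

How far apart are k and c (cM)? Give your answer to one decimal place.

15.4 cM

The two most frequent reciprocal classes, E K c and e k C, are the parental types, so the F1 was E K c / e k C.
The two rarest classes, E K C and e k c, are the double crossovers. Comparing them with the parentals, only the c allele has switched, so c is the middle locus and the order is k – c – e.
Crossovers in the k–c interval produce the single-crossover classes E k c and e K C (35 + 36 = 71) plus the double crossovers (6).
RF(k–c) = (71 + 6) / 500 = 77/500 = 0.1540 → 15.4 cM.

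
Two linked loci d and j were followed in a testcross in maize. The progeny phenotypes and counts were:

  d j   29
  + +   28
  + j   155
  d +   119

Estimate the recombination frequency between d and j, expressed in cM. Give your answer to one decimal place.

17.2 cM

The two most frequent classes, + j (155) and d + (119), are the parental types, so the F1 was + j / d +.
The recombinant classes are + + and d j: 28 + 29 = 57.
Recombination frequency = 57/331 = 0.1722 ≈ 17.2%, i.e. 17.2 cM.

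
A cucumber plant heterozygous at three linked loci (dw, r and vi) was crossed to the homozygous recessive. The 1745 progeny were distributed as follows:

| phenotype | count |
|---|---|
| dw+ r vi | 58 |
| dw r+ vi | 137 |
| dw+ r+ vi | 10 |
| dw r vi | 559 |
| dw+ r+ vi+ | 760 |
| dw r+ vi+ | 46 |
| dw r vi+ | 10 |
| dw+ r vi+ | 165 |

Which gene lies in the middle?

The two most frequent reciprocal classes, dw+ r+ vi+ and dw r vi, are the parental types, so the F1 was dw+ r+ vi+ / dw r vi.
The two rarest classes, dw+ r+ vi and dw r vi+, are the double crossovers. Comparing them with the parentals, only the vi allele has switched, so vi is the middle locus and the order is r – vi – dw.

vi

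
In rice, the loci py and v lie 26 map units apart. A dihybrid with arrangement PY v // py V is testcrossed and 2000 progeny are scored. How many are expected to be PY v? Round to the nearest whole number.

740

A map distance of 26 map units corresponds to a recombination frequency of 0.260.
The F1 is PY v / py V, so PY v is a parental gamete class with expected frequency (1 − r)/2 = 0.740/2 = 0.3700.
Expected number = 0.3700 × 2000 = 740.00 ≈ 740.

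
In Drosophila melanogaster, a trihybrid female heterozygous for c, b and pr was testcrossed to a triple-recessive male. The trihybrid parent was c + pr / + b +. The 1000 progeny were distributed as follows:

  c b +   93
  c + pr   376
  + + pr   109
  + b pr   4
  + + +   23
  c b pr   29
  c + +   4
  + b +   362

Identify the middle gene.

The two rarest classes, c + + and + b pr, are the double crossovers. Comparing them with the parentals, only the pr allele has switched, so pr is the middle locus and the order is c – pr – b.

pr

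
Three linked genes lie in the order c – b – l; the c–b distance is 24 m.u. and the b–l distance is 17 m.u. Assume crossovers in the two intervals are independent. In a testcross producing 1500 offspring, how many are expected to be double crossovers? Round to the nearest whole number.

Map distances give recombination frequencies of 0.240 and 0.170 for the two intervals.
With no interference, expected double-crossover frequency = 0.240 × 0.170 = 0.04080.
Expected number = 0.04080 × 1500 = 61.20 ≈ 61.

61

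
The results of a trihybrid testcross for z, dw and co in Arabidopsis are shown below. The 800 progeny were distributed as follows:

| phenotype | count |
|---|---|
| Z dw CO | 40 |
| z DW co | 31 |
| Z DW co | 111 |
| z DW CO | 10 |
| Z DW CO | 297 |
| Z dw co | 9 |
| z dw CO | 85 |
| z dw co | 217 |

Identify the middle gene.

z

The two most frequent reciprocal classes, Z DW CO and z dw co, are the parental types, so the F1 was Z DW CO / z dw co.
The two rarest classes, z DW CO and Z dw co, are the double crossovers. Comparing them with the parentals, only the z allele has switched, so z is the middle locus and the order is dw – z – co.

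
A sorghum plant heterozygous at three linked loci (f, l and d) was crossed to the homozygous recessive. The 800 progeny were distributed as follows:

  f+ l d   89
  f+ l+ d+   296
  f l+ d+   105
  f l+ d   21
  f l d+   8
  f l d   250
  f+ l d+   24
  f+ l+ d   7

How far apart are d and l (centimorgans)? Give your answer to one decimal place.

The two most frequent reciprocal classes, f l d and f+ l+ d+, are the parental types, so the F1 was f l d / f+ l+ d+.
The two rarest classes, f l d+ and f+ l+ d, are the double crossovers. Comparing them with the parentals, only the d allele has switched, so d is the middle locus and the order is f – d – l.
Crossovers in the d–l interval produce the single-crossover classes f l+ d and f+ l d+ (21 + 24 = 45) plus the double crossovers (15).
RF(d–l) = (45 + 15) / 800 = 60/800 = 0.0750 → 7.5 centimorgans.

7.5 centimorgans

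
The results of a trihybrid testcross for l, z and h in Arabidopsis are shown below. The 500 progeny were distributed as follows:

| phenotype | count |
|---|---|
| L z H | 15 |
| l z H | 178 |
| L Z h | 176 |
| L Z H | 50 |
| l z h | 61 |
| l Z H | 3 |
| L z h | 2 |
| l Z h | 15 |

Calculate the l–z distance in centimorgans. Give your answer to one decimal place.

The two most frequent reciprocal classes, l z H and L Z h, are the parental types, so the F1 was l z H / L Z h.
The two rarest classes, l Z H and L z h, are the double crossovers. Comparing them with the parentals, only the z allele has switched, so z is the middle locus and the order is l – z – h.
Crossovers in the l–z interval produce the single-crossover classes L z H and l Z h (15 + 15 = 30) plus the double crossovers (5).
RF(l–z) = (30 + 5) / 500 = 35/500 = 0.0700 → 7.0 centimorgans.

7.0 centimorgans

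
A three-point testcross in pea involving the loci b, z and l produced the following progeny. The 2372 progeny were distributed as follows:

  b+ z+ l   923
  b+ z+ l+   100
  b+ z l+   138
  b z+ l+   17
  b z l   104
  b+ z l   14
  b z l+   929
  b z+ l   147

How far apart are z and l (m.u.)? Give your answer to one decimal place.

9.9 m.u.

The two most frequent reciprocal classes, b z l+ and b+ z+ l, are the parental types, so the F1 was b z l+ / b+ z+ l.
The two rarest classes, b z+ l+ and b+ z l, are the double crossovers. Comparing them with the parentals, only the z allele has switched, so z is the middle locus and the order is b – z – l.
Crossovers in the z–l interval produce the single-crossover classes b z l and b+ z+ l+ (104 + 100 = 204) plus the double crossovers (31).
RF(z–l) = (204 + 31) / 2372 = 235/2372 = 0.0991 → 9.9 m.u.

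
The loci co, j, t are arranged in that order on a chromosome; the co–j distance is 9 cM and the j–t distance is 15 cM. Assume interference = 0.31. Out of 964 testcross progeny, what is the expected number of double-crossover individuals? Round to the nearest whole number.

9

Map distances give recombination frequencies of 0.090 and 0.150 for the two intervals.
With interference 0.31 (so coincidence = 0.69), expected double-crossover frequency = 0.090 × 0.150 × 0.69 = 0.00931.
Expected number = 0.00931 × 964 = 8.98 ≈ 9.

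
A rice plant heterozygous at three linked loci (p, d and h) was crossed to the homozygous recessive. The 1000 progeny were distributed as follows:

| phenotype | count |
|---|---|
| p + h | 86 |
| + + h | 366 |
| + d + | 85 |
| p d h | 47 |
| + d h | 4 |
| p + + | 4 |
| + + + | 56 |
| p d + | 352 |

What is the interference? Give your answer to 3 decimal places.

The two most frequent reciprocal classes, + + h and p d +, are the parental types, so the F1 was + + h / p d +.
The two rarest classes, + d h and p + +, are the double crossovers. Comparing them with the parentals, only the d allele has switched, so d is the middle locus and the order is h – d – p.
h–d: (103 + 8)/1000 = 0.1110; d–p: (171 + 8)/1000 = 0.1790.
Expected DCO frequency = 0.1110 × 0.1790 ≈ 0.01987; observed = 8/1000 ≈ 0.00800.
Coefficient of coincidence = 0.00800/0.01987 ≈ 0.403; interference = 1 − 0.403 = 0.597.

0.597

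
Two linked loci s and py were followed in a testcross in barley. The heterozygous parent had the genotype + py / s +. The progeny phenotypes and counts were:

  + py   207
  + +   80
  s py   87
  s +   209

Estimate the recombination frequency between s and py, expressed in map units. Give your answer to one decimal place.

The recombinant classes are + + and s py: 80 + 87 = 167.
Recombination frequency = 167/583 = 0.2864 ≈ 28.6%, i.e. 28.6 map units.

28.6 map units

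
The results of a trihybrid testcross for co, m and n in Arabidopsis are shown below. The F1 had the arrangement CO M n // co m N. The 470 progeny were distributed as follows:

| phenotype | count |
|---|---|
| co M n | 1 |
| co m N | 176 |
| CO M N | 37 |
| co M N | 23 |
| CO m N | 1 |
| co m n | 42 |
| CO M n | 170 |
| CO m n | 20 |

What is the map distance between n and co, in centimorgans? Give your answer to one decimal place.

The two rarest classes, co M n and CO m N, are the double crossovers. Comparing them with the parentals, only the co allele has switched, so co is the middle locus and the order is m – co – n.
Crossovers in the co–n interval produce the single-crossover classes CO M N and co m n (37 + 42 = 79) plus the double crossovers (2).
RF(co–n) = (79 + 2) / 470 = 81/470 = 0.1723 → 17.2 centimorgans.

17.2 centimorgans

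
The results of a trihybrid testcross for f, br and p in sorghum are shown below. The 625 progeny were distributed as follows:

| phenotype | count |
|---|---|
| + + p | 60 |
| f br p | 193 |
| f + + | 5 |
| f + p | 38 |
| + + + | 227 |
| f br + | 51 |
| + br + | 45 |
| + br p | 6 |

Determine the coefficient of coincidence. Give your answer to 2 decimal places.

The two most frequent reciprocal classes, + + + and f br p, are the parental types, so the F1 was + + + / f br p.
The two rarest classes, f + + and + br p, are the double crossovers. Comparing them with the parentals, only the f allele has switched, so f is the middle locus and the order is br – f – p.
br–f: (83 + 11)/625 = 0.1504; f–p: (111 + 11)/625 = 0.1952.
Expected DCO frequency = 0.1504 × 0.1952 ≈ 0.02936; observed = 11/625 ≈ 0.01760.
Coefficient of coincidence = 0.01760/0.02936 ≈ 0.60.

0.60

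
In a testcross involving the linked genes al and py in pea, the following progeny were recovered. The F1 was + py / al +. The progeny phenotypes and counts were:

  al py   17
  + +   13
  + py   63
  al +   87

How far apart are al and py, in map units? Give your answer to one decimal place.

The recombinant classes are + + and al py: 13 + 17 = 30.
Recombination frequency = 30/180 = 0.1667 ≈ 16.7%, i.e. 16.7 map units.

16.7 map units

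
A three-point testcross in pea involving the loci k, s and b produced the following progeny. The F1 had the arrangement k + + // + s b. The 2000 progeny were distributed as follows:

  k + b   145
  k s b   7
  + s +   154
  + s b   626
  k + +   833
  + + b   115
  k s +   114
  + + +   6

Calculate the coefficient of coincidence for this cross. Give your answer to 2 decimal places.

0.34

The two rarest classes, + + + and k s b, are the double crossovers. Comparing them with the parentals, only the k allele has switched, so k is the middle locus and the order is s – k – b.
s–k: (229 + 13)/2000 = 0.1210; k–b: (299 + 13)/2000 = 0.1560.
Expected DCO frequency = 0.1210 × 0.1560 ≈ 0.01888; observed = 13/2000 ≈ 0.00650.
Coefficient of coincidence = 0.00650/0.01888 ≈ 0.34.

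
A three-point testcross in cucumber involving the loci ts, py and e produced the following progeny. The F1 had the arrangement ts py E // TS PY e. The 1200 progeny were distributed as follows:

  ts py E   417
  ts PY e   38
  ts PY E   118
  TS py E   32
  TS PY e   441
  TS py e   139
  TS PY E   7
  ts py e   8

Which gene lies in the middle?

e

The two rarest classes, ts py e and TS PY E, are the double crossovers. Comparing them with the parentals, only the e allele has switched, so e is the middle locus and the order is ts – e – py.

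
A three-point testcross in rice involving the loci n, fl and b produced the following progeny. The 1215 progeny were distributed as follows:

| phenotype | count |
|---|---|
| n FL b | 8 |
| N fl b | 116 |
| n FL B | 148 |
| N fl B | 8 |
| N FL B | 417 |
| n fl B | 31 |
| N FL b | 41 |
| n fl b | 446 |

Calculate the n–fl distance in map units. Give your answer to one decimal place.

23.0 map units

The two most frequent reciprocal classes, n fl b and N FL B, are the parental types, so the F1 was n fl b / N FL B.
The two rarest classes, n FL b and N fl B, are the double crossovers. Comparing them with the parentals, only the fl allele has switched, so fl is the middle locus and the order is n – fl – b.
Crossovers in the n–fl interval produce the single-crossover classes N fl b and n FL B (116 + 148 = 264) plus the double crossovers (16).
RF(n–fl) = (264 + 16) / 1215 = 280/1215 = 0.2305 → 23.0 map units.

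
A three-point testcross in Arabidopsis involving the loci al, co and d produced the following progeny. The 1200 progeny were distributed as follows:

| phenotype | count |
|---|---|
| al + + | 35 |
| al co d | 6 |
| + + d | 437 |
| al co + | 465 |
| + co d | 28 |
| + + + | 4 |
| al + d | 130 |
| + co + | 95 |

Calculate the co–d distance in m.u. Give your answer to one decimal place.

The two most frequent reciprocal classes, al co + and + + d, are the parental types, so the F1 was al co + / + + d.
The two rarest classes, al co d and + + +, are the double crossovers. Comparing them with the parentals, only the d allele has switched, so d is the middle locus and the order is al – d – co.
Crossovers in the d–co interval produce the single-crossover classes al + + and + co d (35 + 28 = 63) plus the double crossovers (10).
RF(d–co) = (63 + 10) / 1200 = 73/1200 = 0.0608 → 6.1 m.u.

6.1 m.u.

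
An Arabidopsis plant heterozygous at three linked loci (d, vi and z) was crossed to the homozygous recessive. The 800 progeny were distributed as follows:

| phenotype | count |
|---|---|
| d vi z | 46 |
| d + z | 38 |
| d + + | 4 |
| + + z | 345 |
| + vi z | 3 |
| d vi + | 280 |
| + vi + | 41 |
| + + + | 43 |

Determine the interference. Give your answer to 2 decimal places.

The two most frequent reciprocal classes, d vi + and + + z, are the parental types, so the F1 was d vi + / + + z.
The two rarest classes, d + + and + vi z, are the double crossovers. Comparing them with the parentals, only the vi allele has switched, so vi is the middle locus and the order is d – vi – z.
d–vi: (79 + 7)/800 = 0.1075; vi–z: (89 + 7)/800 = 0.1200.
Expected DCO frequency = 0.1075 × 0.1200 ≈ 0.01290; observed = 7/800 ≈ 0.00875.
Coefficient of coincidence = 0.00875/0.01290 ≈ 0.68; interference = 1 − 0.68 = 0.32.

0.32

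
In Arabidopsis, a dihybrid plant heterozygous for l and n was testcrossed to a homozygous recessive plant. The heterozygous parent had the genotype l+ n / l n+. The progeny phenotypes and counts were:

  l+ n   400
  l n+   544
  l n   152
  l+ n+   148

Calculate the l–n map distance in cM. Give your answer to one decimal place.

24.1 cM

The recombinant classes are l+ n+ and l n: 148 + 152 = 300.
Recombination frequency = 300/1244 = 0.2412 ≈ 24.1%, i.e. 24.1 cM.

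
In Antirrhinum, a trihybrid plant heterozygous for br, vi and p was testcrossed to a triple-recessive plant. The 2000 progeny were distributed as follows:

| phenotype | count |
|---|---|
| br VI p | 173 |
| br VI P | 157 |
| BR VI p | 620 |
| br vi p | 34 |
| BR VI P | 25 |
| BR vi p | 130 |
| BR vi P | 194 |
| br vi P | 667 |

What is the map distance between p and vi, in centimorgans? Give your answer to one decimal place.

17.3 centimorgans

The two most frequent reciprocal classes, br vi P and BR VI p, are the parental types, so the F1 was br vi P / BR VI p.
The two rarest classes, br vi p and BR VI P, are the double crossovers. Comparing them with the parentals, only the p allele has switched, so p is the middle locus and the order is br – p – vi.
Crossovers in the p–vi interval produce the single-crossover classes br VI P and BR vi p (157 + 130 = 287) plus the double crossovers (59).
RF(p–vi) = (287 + 59) / 2000 = 346/2000 = 0.1730 → 17.3 centimorgans.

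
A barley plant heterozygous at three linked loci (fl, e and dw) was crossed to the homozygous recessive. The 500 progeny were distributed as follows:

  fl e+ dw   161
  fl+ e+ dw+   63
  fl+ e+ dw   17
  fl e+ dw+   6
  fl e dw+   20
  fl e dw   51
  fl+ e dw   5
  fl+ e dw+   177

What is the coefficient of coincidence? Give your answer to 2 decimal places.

0.92

The two most frequent reciprocal classes, fl+ e dw+ and fl e+ dw, are the parental types, so the F1 was fl+ e dw+ / fl e+ dw.
The two rarest classes, fl+ e dw and fl e+ dw+, are the double crossovers. Comparing them with the parentals, only the dw allele has switched, so dw is the middle locus and the order is e – dw – fl.
e–dw: (114 + 11)/500 = 0.2500; dw–fl: (37 + 11)/500 = 0.0960.
Expected DCO frequency = 0.2500 × 0.0960 ≈ 0.02400; observed = 11/500 ≈ 0.02200.
Coefficient of coincidence = 0.02200/0.02400 ≈ 0.92.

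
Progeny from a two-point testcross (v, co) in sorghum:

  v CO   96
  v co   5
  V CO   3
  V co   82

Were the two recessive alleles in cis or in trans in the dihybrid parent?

The two most frequent classes are V co (82) and v CO (96); these are the parental (non-recombinant) types.
So the F1 carried V co on one chromosome and v CO on the other — the recessive alleles are on opposite chromosomes (trans / repulsion).

trans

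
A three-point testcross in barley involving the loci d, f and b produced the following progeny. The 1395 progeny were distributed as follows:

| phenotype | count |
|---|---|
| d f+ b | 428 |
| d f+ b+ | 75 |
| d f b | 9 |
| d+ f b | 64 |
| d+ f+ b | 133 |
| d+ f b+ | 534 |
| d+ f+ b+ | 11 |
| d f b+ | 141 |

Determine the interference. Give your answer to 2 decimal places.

0.40

The two most frequent reciprocal classes, d+ f b+ and d f+ b, are the parental types, so the F1 was d+ f b+ / d f+ b.
The two rarest classes, d+ f+ b+ and d f b, are the double crossovers. Comparing them with the parentals, only the f allele has switched, so f is the middle locus and the order is d – f – b.
d–f: (274 + 20)/1395 = 0.2108; f–b: (139 + 20)/1395 = 0.1140.
Expected DCO frequency = 0.2108 × 0.1140 ≈ 0.02403; observed = 20/1395 ≈ 0.01434.
Coefficient of coincidence = 0.01434/0.02403 ≈ 0.60; interference = 1 − 0.60 = 0.40.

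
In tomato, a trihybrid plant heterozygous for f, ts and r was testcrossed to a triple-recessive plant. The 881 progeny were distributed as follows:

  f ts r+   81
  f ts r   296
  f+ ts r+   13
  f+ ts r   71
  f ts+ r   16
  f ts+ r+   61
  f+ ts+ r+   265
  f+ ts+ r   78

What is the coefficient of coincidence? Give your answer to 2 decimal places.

The two most frequent reciprocal classes, f ts r and f+ ts+ r+, are the parental types, so the F1 was f ts r / f+ ts+ r+.
The two rarest classes, f ts+ r and f+ ts r+, are the double crossovers. Comparing them with the parentals, only the ts allele has switched, so ts is the middle locus and the order is f – ts – r.
f–ts: (132 + 29)/881 = 0.1827; ts–r: (159 + 29)/881 = 0.2134.
Expected DCO frequency = 0.1827 × 0.2134 ≈ 0.03899; observed = 29/881 ≈ 0.03292.
Coefficient of coincidence = 0.03292/0.03899 ≈ 0.84.

0.84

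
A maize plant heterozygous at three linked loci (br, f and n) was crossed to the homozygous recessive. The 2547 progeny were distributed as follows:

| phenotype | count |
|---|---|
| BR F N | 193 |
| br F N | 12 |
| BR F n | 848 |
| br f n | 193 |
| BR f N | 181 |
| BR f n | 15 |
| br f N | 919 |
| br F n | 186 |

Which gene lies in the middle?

f

The two most frequent reciprocal classes, BR F n and br f N, are the parental types, so the F1 was BR F n / br f N.
The two rarest classes, BR f n and br F N, are the double crossovers. Comparing them with the parentals, only the f allele has switched, so f is the middle locus and the order is br – f – n.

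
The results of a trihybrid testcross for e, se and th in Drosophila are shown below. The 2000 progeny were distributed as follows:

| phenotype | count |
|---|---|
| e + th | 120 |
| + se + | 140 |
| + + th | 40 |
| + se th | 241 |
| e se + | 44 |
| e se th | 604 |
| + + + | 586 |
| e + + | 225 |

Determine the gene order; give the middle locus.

th

The two most frequent reciprocal classes, + + + and e se th, are the parental types, so the F1 was + + + / e se th.
The two rarest classes, + + th and e se +, are the double crossovers. Comparing them with the parentals, only the th allele has switched, so th is the middle locus and the order is e – th – se.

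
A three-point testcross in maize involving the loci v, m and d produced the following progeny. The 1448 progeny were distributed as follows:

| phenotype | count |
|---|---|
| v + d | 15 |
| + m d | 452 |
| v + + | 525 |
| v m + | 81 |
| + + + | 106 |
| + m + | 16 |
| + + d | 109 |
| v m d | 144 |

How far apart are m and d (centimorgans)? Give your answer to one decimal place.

The two most frequent reciprocal classes, + m d and v + +, are the parental types, so the F1 was + m d / v + +.
The two rarest classes, + m + and v + d, are the double crossovers. Comparing them with the parentals, only the d allele has switched, so d is the middle locus and the order is m – d – v.
Crossovers in the m–d interval produce the single-crossover classes + + d and v m + (109 + 81 = 190) plus the double crossovers (31).
RF(m–d) = (190 + 31) / 1448 = 221/1448 = 0.1526 → 15.3 centimorgans.

15.3 centimorgans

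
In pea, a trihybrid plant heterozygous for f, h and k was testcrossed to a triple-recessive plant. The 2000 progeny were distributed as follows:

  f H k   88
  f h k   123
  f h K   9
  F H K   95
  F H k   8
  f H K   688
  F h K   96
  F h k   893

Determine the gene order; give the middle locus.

The two most frequent reciprocal classes, f H K and F h k, are the parental types, so the F1 was f H K / F h k.
The two rarest classes, f h K and F H k, are the double crossovers. Comparing them with the parentals, only the h allele has switched, so h is the middle locus and the order is k – h – f.

h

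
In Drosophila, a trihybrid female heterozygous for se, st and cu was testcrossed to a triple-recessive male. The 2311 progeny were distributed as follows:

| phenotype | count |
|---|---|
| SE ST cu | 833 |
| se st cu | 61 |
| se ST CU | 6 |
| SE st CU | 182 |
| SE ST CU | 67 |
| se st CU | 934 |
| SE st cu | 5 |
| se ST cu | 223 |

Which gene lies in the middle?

st

The two most frequent reciprocal classes, se st CU and SE ST cu, are the parental types, so the F1 was se st CU / SE ST cu.
The two rarest classes, se ST CU and SE st cu, are the double crossovers. Comparing them with the parentals, only the st allele has switched, so st is the middle locus and the order is cu – st – se.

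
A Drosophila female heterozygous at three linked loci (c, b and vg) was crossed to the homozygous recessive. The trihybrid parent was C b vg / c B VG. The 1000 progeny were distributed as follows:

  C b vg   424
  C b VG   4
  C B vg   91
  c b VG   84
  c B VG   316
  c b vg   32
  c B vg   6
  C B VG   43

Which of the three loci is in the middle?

The two rarest classes, C b VG and c B vg, are the double crossovers. Comparing them with the parentals, only the vg allele has switched, so vg is the middle locus and the order is c – vg – b.

vg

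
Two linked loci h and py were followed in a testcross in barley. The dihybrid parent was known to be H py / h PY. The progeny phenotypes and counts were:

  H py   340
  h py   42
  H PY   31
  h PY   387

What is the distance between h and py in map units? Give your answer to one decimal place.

The recombinant classes are H PY and h py: 31 + 42 = 73.
Recombination frequency = 73/800 = 0.0912 ≈ 9.1%, i.e. 9.1 map units.

9.1 map units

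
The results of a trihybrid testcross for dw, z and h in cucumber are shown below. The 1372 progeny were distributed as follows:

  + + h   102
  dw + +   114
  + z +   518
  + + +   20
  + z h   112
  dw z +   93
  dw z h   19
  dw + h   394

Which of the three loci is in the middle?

The two most frequent reciprocal classes, + z + and dw + h, are the parental types, so the F1 was + z + / dw + h.
The two rarest classes, + + + and dw z h, are the double crossovers. Comparing them with the parentals, only the z allele has switched, so z is the middle locus and the order is dw – z – h.

z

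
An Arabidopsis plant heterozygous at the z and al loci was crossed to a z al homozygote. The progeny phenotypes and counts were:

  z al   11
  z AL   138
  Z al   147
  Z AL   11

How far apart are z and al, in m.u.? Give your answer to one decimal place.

7.2 m.u.

The two most frequent classes, Z al (147) and z AL (138), are the parental types, so the F1 was Z al / z AL.
The recombinant classes are Z AL and z al: 11 + 11 = 22.
Recombination frequency = 22/307 = 0.0717 ≈ 7.2%, i.e. 7.2 m.u.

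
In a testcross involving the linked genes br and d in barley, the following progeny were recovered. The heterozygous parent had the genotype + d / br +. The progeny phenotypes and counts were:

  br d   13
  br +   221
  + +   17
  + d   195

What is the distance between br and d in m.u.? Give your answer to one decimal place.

6.7 m.u.

The recombinant classes are + + and br d: 17 + 13 = 30.
Recombination frequency = 30/446 = 0.0673 ≈ 6.7%, i.e. 6.7 m.u.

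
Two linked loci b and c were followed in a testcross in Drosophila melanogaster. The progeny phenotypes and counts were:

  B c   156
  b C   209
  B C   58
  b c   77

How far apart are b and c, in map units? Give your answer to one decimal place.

The two most frequent classes, B c (156) and b C (209), are the parental types, so the F1 was B c / b C.
The recombinant classes are B C and b c: 58 + 77 = 135.
Recombination frequency = 135/500 = 0.2700 ≈ 27.0%, i.e. 27.0 map units.

27.0 map units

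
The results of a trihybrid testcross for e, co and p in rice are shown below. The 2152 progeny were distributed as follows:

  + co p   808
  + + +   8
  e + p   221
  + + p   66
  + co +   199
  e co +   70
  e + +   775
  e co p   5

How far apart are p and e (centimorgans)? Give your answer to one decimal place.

The two most frequent reciprocal classes, + co p and e + +, are the parental types, so the F1 was + co p / e + +.
The two rarest classes, e co p and + + +, are the double crossovers. Comparing them with the parentals, only the e allele has switched, so e is the middle locus and the order is co – e – p.
Crossovers in the e–p interval produce the single-crossover classes + co + and e + p (199 + 221 = 420) plus the double crossovers (13).
RF(e–p) = (420 + 13) / 2152 = 433/2152 = 0.2012 → 20.1 centimorgans.

20.1 centimorgans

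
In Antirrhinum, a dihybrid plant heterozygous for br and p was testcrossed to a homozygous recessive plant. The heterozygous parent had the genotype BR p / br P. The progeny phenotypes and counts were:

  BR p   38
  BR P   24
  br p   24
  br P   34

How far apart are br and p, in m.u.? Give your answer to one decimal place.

40.0 m.u.

The recombinant classes are BR P and br p: 24 + 24 = 48.
Recombination frequency = 48/120 = 0.4000 ≈ 40.0%, i.e. 40.0 m.u.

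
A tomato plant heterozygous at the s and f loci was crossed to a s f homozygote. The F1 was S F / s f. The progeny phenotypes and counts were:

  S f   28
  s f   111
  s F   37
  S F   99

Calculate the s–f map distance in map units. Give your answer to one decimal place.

The recombinant classes are S f and s F: 28 + 37 = 65.
Recombination frequency = 65/275 = 0.2364 ≈ 23.6%, i.e. 23.6 map units.

23.6 map units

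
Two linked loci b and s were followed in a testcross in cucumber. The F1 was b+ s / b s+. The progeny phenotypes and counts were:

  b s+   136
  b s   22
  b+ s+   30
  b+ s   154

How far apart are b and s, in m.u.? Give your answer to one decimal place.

The recombinant classes are b+ s+ and b s: 30 + 22 = 52.
Recombination frequency = 52/342 = 0.1520 ≈ 15.2%, i.e. 15.2 m.u.

15.2 m.u.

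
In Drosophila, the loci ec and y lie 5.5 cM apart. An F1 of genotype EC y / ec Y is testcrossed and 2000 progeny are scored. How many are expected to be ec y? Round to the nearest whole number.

A map distance of 5.5 cM corresponds to a recombination frequency of 0.055.
The F1 is EC y / ec Y, so ec y is a recombinant gamete class with expected frequency r/2 = 0.055/2 = 0.0275.
Expected number = 0.0275 × 2000 = 55.00 ≈ 55.

55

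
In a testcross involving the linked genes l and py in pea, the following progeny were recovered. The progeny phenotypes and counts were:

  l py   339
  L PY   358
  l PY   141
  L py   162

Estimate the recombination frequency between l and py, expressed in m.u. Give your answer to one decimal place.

The two most frequent classes, L PY (358) and l py (339), are the parental types, so the F1 was L PY / l py.
The recombinant classes are L py and l PY: 162 + 141 = 303.
Recombination frequency = 303/1000 = 0.3030 ≈ 30.3%, i.e. 30.3 m.u.

30.3 m.u.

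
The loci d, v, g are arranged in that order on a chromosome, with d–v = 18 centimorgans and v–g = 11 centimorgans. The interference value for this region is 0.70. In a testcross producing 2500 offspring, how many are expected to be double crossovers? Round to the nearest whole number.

15

Map distances give recombination frequencies of 0.180 and 0.110 for the two intervals.
With interference 0.70 (so coincidence = 0.30), expected double-crossover frequency = 0.180 × 0.110 × 0.30 = 0.00594.
Expected number = 0.00594 × 2500 = 14.85 ≈ 15.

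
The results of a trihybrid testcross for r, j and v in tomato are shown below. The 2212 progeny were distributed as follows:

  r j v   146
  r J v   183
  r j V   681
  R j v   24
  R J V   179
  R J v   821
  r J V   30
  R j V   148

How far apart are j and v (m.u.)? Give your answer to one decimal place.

The two most frequent reciprocal classes, r j V and R J v, are the parental types, so the F1 was r j V / R J v.
The two rarest classes, r J V and R j v, are the double crossovers. Comparing them with the parentals, only the j allele has switched, so j is the middle locus and the order is r – j – v.
Crossovers in the j–v interval produce the single-crossover classes r j v and R J V (146 + 179 = 325) plus the double crossovers (54).
RF(j–v) = (325 + 54) / 2212 = 379/2212 = 0.1713 → 17.1 m.u.

17.1 m.u.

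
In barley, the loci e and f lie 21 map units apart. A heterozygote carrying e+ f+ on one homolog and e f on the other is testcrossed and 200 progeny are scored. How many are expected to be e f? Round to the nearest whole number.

A map distance of 21 map units corresponds to a recombination frequency of 0.210.
The F1 is e+ f+ / e f, so e f is a parental gamete class with expected frequency (1 − r)/2 = 0.790/2 = 0.3950.
Expected number = 0.3950 × 200 = 79.00 ≈ 79.

79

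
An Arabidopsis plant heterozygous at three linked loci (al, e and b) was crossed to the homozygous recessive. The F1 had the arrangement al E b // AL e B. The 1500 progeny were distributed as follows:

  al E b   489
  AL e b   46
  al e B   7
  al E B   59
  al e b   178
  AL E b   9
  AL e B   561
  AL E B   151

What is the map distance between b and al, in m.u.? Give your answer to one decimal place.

8.1 m.u.

The two rarest classes, AL E b and al e B, are the double crossovers. Comparing them with the parentals, only the al allele has switched, so al is the middle locus and the order is b – al – e.
Crossovers in the b–al interval produce the single-crossover classes al E B and AL e b (59 + 46 = 105) plus the double crossovers (16).
RF(b–al) = (105 + 16) / 1500 = 121/1500 = 0.0807 → 8.1 m.u.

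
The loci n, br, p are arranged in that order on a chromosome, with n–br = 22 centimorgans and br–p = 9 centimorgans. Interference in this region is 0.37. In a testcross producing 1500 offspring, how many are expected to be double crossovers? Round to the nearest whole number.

19

Map distances give recombination frequencies of 0.220 and 0.090 for the two intervals.
With interference 0.37 (so coincidence = 0.63), expected double-crossover frequency = 0.220 × 0.090 × 0.63 = 0.01247.
Expected number = 0.01247 × 1500 = 18.71 ≈ 19.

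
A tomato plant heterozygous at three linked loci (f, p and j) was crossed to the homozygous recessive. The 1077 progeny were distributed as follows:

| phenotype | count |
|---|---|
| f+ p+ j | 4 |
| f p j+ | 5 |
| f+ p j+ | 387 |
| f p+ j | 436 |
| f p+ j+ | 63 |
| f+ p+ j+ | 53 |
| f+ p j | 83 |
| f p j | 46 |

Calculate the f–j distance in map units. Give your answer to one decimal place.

The two most frequent reciprocal classes, f+ p j+ and f p+ j, are the parental types, so the F1 was f+ p j+ / f p+ j.
The two rarest classes, f p j+ and f+ p+ j, are the double crossovers. Comparing them with the parentals, only the f allele has switched, so f is the middle locus and the order is p – f – j.
Crossovers in the f–j interval produce the single-crossover classes f+ p j and f p+ j+ (83 + 63 = 146) plus the double crossovers (9).
RF(f–j) = (146 + 9) / 1077 = 155/1077 = 0.1439 → 14.4 map units.

14.4 map units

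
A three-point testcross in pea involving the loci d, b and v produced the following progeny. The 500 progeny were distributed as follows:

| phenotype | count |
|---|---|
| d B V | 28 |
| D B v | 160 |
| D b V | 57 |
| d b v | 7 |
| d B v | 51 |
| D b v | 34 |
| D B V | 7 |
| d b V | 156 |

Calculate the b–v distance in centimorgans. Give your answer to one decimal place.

The two most frequent reciprocal classes, d b V and D B v, are the parental types, so the F1 was d b V / D B v.
The two rarest classes, d b v and D B V, are the double crossovers. Comparing them with the parentals, only the v allele has switched, so v is the middle locus and the order is d – v – b.
Crossovers in the v–b interval produce the single-crossover classes d B V and D b v (28 + 34 = 62) plus the double crossovers (14).
RF(v–b) = (62 + 14) / 500 = 76/500 = 0.1520 → 15.2 centimorgans.

15.2 centimorgans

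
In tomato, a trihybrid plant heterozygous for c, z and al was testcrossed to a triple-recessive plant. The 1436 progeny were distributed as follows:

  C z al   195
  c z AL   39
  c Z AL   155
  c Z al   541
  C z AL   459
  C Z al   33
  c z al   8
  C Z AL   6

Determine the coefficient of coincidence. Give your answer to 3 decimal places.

0.642

The two most frequent reciprocal classes, c Z al and C z AL, are the parental types, so the F1 was c Z al / C z AL.
The two rarest classes, c z al and C Z AL, are the double crossovers. Comparing them with the parentals, only the z allele has switched, so z is the middle locus and the order is c – z – al.
c–z: (72 + 14)/1436 = 0.0599; z–al: (350 + 14)/1436 = 0.2535.
Expected DCO frequency = 0.0599 × 0.2535 ≈ 0.01518; observed = 14/1436 ≈ 0.00975.
Coefficient of coincidence = 0.00975/0.01518 ≈ 0.642.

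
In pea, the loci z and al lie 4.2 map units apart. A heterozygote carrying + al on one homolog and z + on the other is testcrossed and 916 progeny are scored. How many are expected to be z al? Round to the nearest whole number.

19

A map distance of 4.2 map units corresponds to a recombination frequency of 0.042.
The F1 is + al / z +, so z al is a recombinant gamete class with expected frequency r/2 = 0.042/2 = 0.0210.
Expected number = 0.0210 × 916 = 19.24 ≈ 19.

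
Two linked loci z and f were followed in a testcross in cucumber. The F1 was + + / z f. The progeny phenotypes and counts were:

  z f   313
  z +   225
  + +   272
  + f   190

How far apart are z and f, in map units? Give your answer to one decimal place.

The recombinant classes are + f and z +: 190 + 225 = 415.
Recombination frequency = 415/1000 = 0.4150 ≈ 41.5%, i.e. 41.5 map units.

41.5 map units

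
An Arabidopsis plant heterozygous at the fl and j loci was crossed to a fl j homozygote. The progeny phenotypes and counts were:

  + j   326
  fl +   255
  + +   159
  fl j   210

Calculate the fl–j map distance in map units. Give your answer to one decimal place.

38.8 map units

The two most frequent classes, + j (326) and fl + (255), are the parental types, so the F1 was + j / fl +.
The recombinant classes are + + and fl j: 159 + 210 = 369.
Recombination frequency = 369/950 = 0.3884 ≈ 38.8%, i.e. 38.8 map units.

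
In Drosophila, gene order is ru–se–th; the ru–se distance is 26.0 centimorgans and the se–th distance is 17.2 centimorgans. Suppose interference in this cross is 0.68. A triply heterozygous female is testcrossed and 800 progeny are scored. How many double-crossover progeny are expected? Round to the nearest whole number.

Map distances give recombination frequencies of 0.260 and 0.172 for the two intervals.
With interference 0.68 (so coincidence = 0.32), expected double-crossover frequency = 0.260 × 0.172 × 0.32 = 0.01431.
Expected number = 0.01431 × 800 = 11.45 ≈ 11.

11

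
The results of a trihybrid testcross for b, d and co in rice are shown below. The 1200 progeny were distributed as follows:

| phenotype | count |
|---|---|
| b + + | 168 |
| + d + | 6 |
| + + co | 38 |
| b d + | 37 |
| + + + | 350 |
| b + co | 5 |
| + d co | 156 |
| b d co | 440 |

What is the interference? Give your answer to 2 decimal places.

0.54

The two most frequent reciprocal classes, + + + and b d co, are the parental types, so the F1 was + + + / b d co.
The two rarest classes, + d + and b + co, are the double crossovers. Comparing them with the parentals, only the d allele has switched, so d is the middle locus and the order is b – d – co.
b–d: (324 + 11)/1200 = 0.2792; d–co: (75 + 11)/1200 = 0.0717.
Expected DCO frequency = 0.2792 × 0.0717 ≈ 0.02002; observed = 11/1200 ≈ 0.00917.
Coefficient of coincidence = 0.00917/0.02002 ≈ 0.46; interference = 1 − 0.46 = 0.54.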